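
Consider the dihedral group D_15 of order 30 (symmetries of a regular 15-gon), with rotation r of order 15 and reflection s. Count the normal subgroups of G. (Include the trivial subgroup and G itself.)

5

G has 28 subgroups. Checking conjugation-invariance by order — order 1: 1/1 normal; order 2: 0/15 normal; order 3: 1/1 normal; order 5: 1/1 normal; order 6: 0/5 normal; order 10: 0/3 normal; order 15: 1/1 normal; order 30: 1/1 normal.
Total normal subgroups: 5.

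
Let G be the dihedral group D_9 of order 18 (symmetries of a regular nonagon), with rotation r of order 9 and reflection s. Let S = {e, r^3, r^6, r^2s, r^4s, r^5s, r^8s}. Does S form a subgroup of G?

No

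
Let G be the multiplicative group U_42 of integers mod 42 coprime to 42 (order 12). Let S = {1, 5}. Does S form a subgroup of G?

5 ∈ S but its inverse 17 ∉ S, so S is not a subgroup.

No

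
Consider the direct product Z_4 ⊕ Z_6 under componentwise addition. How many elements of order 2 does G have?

3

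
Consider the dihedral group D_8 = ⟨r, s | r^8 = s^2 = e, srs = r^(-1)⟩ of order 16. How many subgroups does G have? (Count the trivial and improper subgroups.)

|G| = 16, so by Lagrange every subgroup order divides 16. Divisors: 1, 2, 4, 8, 16.
Subgroups by order — order 1: 1; order 2: 9; order 4: 5; order 8: 3; order 16: 1.
Total: 1 + 9 + 5 + 3 + 1 = 19.

19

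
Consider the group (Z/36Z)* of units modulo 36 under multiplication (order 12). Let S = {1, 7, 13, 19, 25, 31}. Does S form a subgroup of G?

|S| = 6 divides |G| = 12, consistent with Lagrange.
S contains the identity, every element's inverse is in S, and S is closed under ·: it is a subgroup.
In fact S = ⟨7⟩.

Yes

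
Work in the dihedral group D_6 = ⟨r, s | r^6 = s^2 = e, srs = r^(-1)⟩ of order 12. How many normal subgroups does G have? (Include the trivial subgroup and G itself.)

7

G has 16 subgroups. Checking conjugation-invariance by order — order 1: 1/1 normal; order 2: 1/7 normal; order 3: 1/1 normal; order 4: 0/3 normal; order 6: 3/3 normal; order 12: 1/1 normal.
Total normal subgroups: 7.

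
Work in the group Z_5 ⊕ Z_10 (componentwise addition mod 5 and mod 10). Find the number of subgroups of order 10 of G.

|G| = 50 and 10 | 50, so subgroups of order 10 are possible by Lagrange.
The subgroups of order 10 are: {(0,0), (0,1), (0,2), (0,3), (0,4), (0,5), (0,6), (0,7), (0,8), (0,9)}; {(0,0), (0,5), (1,0), (1,5), (2,0), (2,5), (3,0), (3,5), (4,0), (4,5)}; {(0,0), (0,5), (1,1), (1,6), (2,2), (2,7), (3,3), (3,8), (4,4), (4,9)}; {(0,0), (0,5), (1,2), (1,7), (2,4), (2,9), (3,1), (3,6), (4,3), (4,8)}; … (6 in all).
So G has 6 subgroups of order 10.

6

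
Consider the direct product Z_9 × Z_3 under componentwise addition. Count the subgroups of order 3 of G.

|G| = 27 and 3 | 27, so subgroups of order 3 are possible by Lagrange.
The subgroups of order 3 are: {(0,0), (0,1), (0,2)}; {(0,0), (3,0), (6,0)}; {(0,0), (3,1), (6,2)}; {(0,0), (3,2), (6,1)}.
So G has 4 subgroups of order 3.

4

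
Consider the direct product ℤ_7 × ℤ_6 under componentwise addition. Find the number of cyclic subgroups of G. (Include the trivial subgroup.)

8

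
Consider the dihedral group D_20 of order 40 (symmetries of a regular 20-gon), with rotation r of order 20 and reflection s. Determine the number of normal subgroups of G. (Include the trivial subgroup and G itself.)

9

G has 48 subgroups. Checking conjugation-invariance by order — order 1: 1/1 normal; order 2: 1/21 normal; order 4: 1/11 normal; order 5: 1/1 normal; order 8: 0/5 normal; order 10: 1/5 normal; order 20: 3/3 normal; order 40: 1/1 normal.
Total normal subgroups: 9.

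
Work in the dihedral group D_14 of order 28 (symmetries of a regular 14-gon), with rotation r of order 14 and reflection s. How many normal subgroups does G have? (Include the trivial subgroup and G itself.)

7

G has 28 subgroups. Checking conjugation-invariance by order — order 1: 1/1 normal; order 2: 1/15 normal; order 4: 0/7 normal; order 7: 1/1 normal; order 14: 3/3 normal; order 28: 1/1 normal.
Total normal subgroups: 7.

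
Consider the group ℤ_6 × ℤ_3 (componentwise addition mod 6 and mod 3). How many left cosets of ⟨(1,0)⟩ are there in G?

3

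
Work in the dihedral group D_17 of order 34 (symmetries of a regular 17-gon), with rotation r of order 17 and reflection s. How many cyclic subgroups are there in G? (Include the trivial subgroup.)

19

Group the elements of G by the cyclic subgroup they generate; each cyclic subgroup of order d accounts for φ(d) elements.
Cyclic subgroups by order — order 1: 1; order 2: 17; order 17: 1.
Total: 19.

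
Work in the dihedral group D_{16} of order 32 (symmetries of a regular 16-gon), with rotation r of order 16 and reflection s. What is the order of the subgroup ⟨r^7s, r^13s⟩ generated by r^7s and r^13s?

16

|⟨r^7s⟩| = 2 and |⟨r^13s⟩| = 2, so |H| is a multiple of lcm(2, 2) = 2 and divides |G| = 32.
Closing under the operation: H = {e, r^2, r^4, r^6, r^8, r^10, r^12, r^14, rs, r^3s, r^5s, r^7s, r^9s, r^11s, r^13s, r^15s}, so |H| = 16.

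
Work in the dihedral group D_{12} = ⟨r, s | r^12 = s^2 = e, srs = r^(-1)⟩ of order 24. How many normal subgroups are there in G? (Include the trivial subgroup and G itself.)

G has 34 subgroups. Checking conjugation-invariance by order — order 1: 1/1 normal; order 2: 1/13 normal; order 3: 1/1 normal; order 4: 1/7 normal; order 6: 1/5 normal; order 8: 0/3 normal; order 12: 3/3 normal; order 24: 1/1 normal.
Total normal subgroups: 9.

9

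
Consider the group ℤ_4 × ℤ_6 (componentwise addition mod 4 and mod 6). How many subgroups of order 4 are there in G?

3

|G| = 24 and 4 | 24, so subgroups of order 4 are possible by Lagrange.
The subgroups of order 4 are: {(0,0), (0,3), (2,0), (2,3)}; {(0,0), (1,0), (2,0), (3,0)}; {(0,0), (1,3), (2,0), (3,3)}.
So G has 3 subgroups of order 4.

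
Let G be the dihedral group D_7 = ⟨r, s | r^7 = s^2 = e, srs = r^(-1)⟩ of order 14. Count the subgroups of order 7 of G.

|G| = 14 and 7 | 14, so subgroups of order 7 are possible by Lagrange.
The subgroups of order 7 are: {e, r, r^2, r^3, r^4, r^5, r^6}.
So G has 1 subgroup of order 7.

1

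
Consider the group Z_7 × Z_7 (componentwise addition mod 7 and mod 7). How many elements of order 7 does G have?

An element (a,b) has order lcm(ord(a), ord(b)); count pairs with lcm equal to 7.
Enumerating gives 48 such elements.

48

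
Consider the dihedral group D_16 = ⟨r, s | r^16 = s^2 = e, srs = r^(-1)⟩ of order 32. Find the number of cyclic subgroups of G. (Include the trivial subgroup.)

A cyclic subgroup of order d is generated by each of its φ(d) elements of order d, so the cyclic subgroups of order d number (#elements of order d)/φ(d).
Cyclic subgroups by order — order 1: 1; order 2: 17; order 4: 1; order 8: 1; order 16: 1.
Total: 21.

21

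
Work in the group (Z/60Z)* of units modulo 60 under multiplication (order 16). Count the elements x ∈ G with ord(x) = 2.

The elements of order 2 are: 11, 19, 29, 31, 41, 49, 59.
That's 7.

7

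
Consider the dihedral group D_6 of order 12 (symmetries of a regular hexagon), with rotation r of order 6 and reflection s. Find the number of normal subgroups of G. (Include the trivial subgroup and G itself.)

7

G has 16 subgroups. Checking conjugation-invariance by order — order 1: 1/1 normal; order 2: 1/7 normal; order 3: 1/1 normal; order 4: 0/3 normal; order 6: 3/3 normal; order 12: 1/1 normal.
Total normal subgroups: 7.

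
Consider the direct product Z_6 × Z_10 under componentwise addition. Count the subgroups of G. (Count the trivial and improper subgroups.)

20

|G| = 60, so by Lagrange every subgroup order divides 60. Divisors: 1, 2, 3, 4, 5, 6, 10, 12, 15, 20, 30, 60.
Subgroups by order — order 1: 1; order 2: 3; order 3: 1; order 4: 1; order 5: 1; order 6: 3; order 10: 3; order 12: 1; order 15: 1; order 20: 1; order 30: 3; order 60: 1.
Total: 1 + 3 + 1 + 1 + 1 + 3 + 3 + 1 + 1 + 1 + 3 + 1 = 20.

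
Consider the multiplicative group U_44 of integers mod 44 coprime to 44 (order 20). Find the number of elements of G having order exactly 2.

3

The elements of order 2 are: 21, 23, 43.
That's 3.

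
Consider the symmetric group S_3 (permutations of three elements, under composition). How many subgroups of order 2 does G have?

3

|G| = 6 and 2 | 6, so subgroups of order 2 are possible by Lagrange.
The subgroups of order 2 are: {e, (1 2)}; {e, (1 3)}; {e, (2 3)}.
So G has 3 subgroups of order 2.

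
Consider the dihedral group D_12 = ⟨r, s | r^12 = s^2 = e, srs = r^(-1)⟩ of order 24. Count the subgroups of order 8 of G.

3

|G| = 24 and 8 | 24, so subgroups of order 8 are possible by Lagrange.
The subgroups of order 8 are: {e, r^3, r^6, r^9, rs, r^4s, r^7s, r^10s}; {e, r^3, r^6, r^9, r^2s, r^5s, r^8s, r^11s}; {e, r^3, r^6, r^9, s, r^3s, r^6s, r^9s}.
So G has 3 subgroups of order 8.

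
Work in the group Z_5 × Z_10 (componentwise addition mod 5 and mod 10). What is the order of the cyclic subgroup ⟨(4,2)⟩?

The order of (4,2) in Z_5 × Z_10 is lcm(ord(4) in Z_5, ord(2) in Z_10).
ord(4) = 5 and ord(2) = 5, so |⟨(4,2)⟩| = lcm(5, 5) = 5.

5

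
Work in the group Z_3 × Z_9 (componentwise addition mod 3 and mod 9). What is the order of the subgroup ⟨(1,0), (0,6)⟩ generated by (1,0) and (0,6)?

9

|⟨(1,0)⟩| = 3 and |⟨(0,6)⟩| = 3, so |H| is a multiple of lcm(3, 3) = 3 and divides |G| = 27.
Closing under the operation: H = {(0,0), (0,3), (0,6), (1,0), (1,3), (1,6), (2,0), (2,3), (2,6)}, so |H| = 9.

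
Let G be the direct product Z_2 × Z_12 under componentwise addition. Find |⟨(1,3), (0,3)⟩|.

|⟨(1,3)⟩| = 4 and |⟨(0,3)⟩| = 4, so |H| is a multiple of lcm(4, 4) = 4 and divides |G| = 24.
Closing under the operation: H = {(0,0), (0,3), (0,6), (0,9), (1,0), (1,3), (1,6), (1,9)}, so |H| = 8.

8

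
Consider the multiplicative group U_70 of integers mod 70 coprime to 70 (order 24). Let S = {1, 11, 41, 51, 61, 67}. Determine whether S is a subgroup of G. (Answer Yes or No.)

No

67 ∈ S but its inverse 23 ∉ S, so S is not a subgroup.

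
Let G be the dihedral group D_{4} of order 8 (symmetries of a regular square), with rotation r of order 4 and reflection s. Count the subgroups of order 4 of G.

|G| = 8 and 4 | 8, so subgroups of order 4 are possible by Lagrange.
The subgroups of order 4 are: {e, r, r^2, r^3}; {e, r^2, s, r^2s}; {e, r^2, rs, r^3s}.
So G has 3 subgroups of order 4.

3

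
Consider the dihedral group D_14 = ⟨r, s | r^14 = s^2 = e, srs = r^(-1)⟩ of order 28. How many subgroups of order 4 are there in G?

7

|G| = 28 and 4 | 28, so subgroups of order 4 are possible by Lagrange.
The subgroups of order 4 are: {e, r^7, r^3s, r^10s}; {e, r^7, r^4s, r^11s}; {e, r^7, r^5s, r^12s}; {e, r^7, r^6s, r^13s}; … (7 in all).
So G has 7 subgroups of order 4.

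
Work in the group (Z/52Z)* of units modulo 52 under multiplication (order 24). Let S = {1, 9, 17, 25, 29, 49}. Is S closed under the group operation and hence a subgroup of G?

Yes

|S| = 6 divides |G| = 24, consistent with Lagrange.
S contains the identity, every element's inverse is in S, and S is closed under ·: it is a subgroup.
In fact S = ⟨17⟩.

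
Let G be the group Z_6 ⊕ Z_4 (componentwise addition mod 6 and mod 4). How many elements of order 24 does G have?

0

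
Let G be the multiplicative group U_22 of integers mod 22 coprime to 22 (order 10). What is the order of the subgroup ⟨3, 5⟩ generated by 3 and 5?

|⟨3⟩| = 5 and |⟨5⟩| = 5, so |H| is a multiple of lcm(5, 5) = 5 and divides |G| = 10.
Closing under the operation: H = {1, 3, 5, 9, 15}, so |H| = 5.

5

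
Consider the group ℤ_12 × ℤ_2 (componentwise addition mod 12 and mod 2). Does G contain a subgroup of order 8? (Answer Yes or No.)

8 | 24. A subgroup of order 8 is {(0,0), (0,1), (3,0), (3,1), (6,0), (6,1), (9,0), (9,1)}.

Yes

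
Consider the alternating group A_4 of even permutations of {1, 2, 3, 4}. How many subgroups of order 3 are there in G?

4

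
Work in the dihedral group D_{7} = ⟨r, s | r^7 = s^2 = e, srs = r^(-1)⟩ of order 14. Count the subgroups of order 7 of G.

1

|G| = 14 and 7 | 14, so subgroups of order 7 are possible by Lagrange.
The subgroups of order 7 are: {e, r, r^2, r^3, r^4, r^5, r^6}.
So G has 1 subgroup of order 7.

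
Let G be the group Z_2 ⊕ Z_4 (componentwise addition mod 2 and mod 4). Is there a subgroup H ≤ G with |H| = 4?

4 | 8. A subgroup of order 4 is {(0,0), (0,1), (0,2), (0,3)}.

Yes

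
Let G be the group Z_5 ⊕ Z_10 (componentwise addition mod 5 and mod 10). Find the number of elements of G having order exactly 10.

24

An element (a,b) has order lcm(ord(a), ord(b)); count pairs with lcm equal to 10.
Enumerating gives 24 such elements.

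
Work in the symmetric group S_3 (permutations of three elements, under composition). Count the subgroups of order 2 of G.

3

|G| = 6 and 2 | 6, so subgroups of order 2 are possible by Lagrange.
The subgroups of order 2 are: {e, (1 2)}; {e, (1 3)}; {e, (2 3)}.
So G has 3 subgroups of order 2.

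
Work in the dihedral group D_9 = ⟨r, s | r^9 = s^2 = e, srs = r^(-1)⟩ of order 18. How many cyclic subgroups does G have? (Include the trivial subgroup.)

12

Each element a generates a cyclic subgroup ⟨a⟩; distinct elements may generate the same one (a cyclic group of order d has φ(d) generators).
Cyclic subgroups by order — order 1: 1; order 2: 9; order 3: 1; order 9: 1.
Total: 12.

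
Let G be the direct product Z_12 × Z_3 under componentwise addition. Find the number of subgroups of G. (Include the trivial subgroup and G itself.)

|G| = 36, so by Lagrange every subgroup order divides 36. Divisors: 1, 2, 3, 4, 6, 9, 12, 18, 36.
Subgroups by order — order 1: 1; order 2: 1; order 3: 4; order 4: 1; order 6: 4; order 9: 1; order 12: 4; order 18: 1; order 36: 1.
Total: 1 + 1 + 4 + 1 + 4 + 1 + 4 + 1 + 1 = 18.

18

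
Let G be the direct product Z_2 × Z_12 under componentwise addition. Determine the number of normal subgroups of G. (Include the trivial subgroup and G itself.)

16

G is abelian, so every subgroup is normal.
G has 16 subgroups in total, hence 16 normal subgroups.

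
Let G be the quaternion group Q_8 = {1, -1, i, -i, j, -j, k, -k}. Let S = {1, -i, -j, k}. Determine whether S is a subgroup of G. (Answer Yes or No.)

No

-i ∈ S but its inverse i ∉ S, so S is not a subgroup.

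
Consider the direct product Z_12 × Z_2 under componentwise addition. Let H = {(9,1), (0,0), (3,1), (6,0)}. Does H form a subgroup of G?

|H| = 4 divides |G| = 24, consistent with Lagrange.
H contains the identity, every element's inverse is in H, and H is closed under +: it is a subgroup.
In fact H = ⟨(3,1)⟩.

Yes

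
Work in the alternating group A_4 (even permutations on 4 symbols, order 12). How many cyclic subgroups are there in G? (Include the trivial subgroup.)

8

Each element a generates a cyclic subgroup ⟨a⟩; distinct elements may generate the same one (a cyclic group of order d has φ(d) generators).
Cyclic subgroups by order — order 1: 1; order 2: 3; order 3: 4.
Total: 8.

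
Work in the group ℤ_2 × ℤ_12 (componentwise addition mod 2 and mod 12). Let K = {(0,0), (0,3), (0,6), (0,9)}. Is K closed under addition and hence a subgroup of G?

Yes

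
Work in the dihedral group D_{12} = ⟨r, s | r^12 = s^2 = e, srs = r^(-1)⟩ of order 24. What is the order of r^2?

Computing powers of r^2: the smallest k with (r^2)^k = e is k = 6.

6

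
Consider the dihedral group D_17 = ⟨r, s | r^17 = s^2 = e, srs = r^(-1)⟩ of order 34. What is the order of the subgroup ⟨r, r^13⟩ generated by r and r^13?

17

|⟨r⟩| = 17 and |⟨r^13⟩| = 17, so |H| is a multiple of lcm(17, 17) = 17 and divides |G| = 34.
Closing under the operation: H = {e, r, r^2, r^3, r^4, r^5, r^6, r^7, r^8, r^9, r^10, r^11, r^12, r^13, r^14, r^15, r^16}, so |H| = 17.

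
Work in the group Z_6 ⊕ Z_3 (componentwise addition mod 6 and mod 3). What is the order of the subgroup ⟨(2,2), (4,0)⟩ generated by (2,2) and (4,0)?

|⟨(2,2)⟩| = 3 and |⟨(4,0)⟩| = 3, so |H| is a multiple of lcm(3, 3) = 3 and divides |G| = 18.
Closing under the operation: H = {(0,0), (0,1), (0,2), (2,0), (2,1), (2,2), (4,0), (4,1), (4,2)}, so |H| = 9.

9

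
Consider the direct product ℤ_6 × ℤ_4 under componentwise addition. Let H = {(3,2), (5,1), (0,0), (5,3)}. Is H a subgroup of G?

No

(5,3) ∈ H but its inverse (1,1) ∉ H, so H is not a subgroup.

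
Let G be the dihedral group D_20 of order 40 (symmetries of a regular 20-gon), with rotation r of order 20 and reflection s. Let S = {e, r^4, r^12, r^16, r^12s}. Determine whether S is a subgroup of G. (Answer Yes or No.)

r^12 ∈ S but its inverse r^8 ∉ S, so S is not a subgroup.

No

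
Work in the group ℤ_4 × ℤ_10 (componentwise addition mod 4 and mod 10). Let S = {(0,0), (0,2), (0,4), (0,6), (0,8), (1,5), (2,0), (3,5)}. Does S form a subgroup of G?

Closure fails: (0,4) + (1,5) = (1,9) ∉ S. So S is not a subgroup.

No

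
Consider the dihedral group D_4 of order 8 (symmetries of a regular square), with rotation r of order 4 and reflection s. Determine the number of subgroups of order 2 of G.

|G| = 8 and 2 | 8, so subgroups of order 2 are possible by Lagrange.
The subgroups of order 2 are: {e, r^2}; {e, r^2s}; {e, r^3s}; {e, rs}; … (5 in all).
So G has 5 subgroups of order 2.

5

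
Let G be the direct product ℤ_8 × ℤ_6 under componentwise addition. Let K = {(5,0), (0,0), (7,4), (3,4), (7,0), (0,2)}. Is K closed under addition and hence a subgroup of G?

No

(7,4) ∈ K but its inverse (1,2) ∉ K, so K is not a subgroup.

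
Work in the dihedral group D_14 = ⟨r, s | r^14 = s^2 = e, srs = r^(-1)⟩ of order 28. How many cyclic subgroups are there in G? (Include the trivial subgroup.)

18

Group the elements of G by the cyclic subgroup they generate; each cyclic subgroup of order d accounts for φ(d) elements.
Cyclic subgroups by order — order 1: 1; order 2: 15; order 7: 1; order 14: 1.
Total: 18.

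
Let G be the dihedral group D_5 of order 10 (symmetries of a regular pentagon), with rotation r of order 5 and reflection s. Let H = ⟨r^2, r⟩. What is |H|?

5

|⟨r^2⟩| = 5 and |⟨r⟩| = 5, so |H| is a multiple of lcm(5, 5) = 5 and divides |G| = 10.
Closing under the operation: H = {e, r, r^2, r^3, r^4}, so |H| = 5.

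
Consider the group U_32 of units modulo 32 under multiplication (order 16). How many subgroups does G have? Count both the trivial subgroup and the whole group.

|G| = 16, so by Lagrange every subgroup order divides 16. Divisors: 1, 2, 4, 8, 16.
Subgroups by order — order 1: 1; order 2: 3; order 4: 3; order 8: 3; order 16: 1.
Total: 1 + 3 + 3 + 3 + 1 = 11.

11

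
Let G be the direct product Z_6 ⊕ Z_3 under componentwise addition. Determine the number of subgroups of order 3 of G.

|G| = 18 and 3 | 18, so subgroups of order 3 are possible by Lagrange.
The subgroups of order 3 are: {(0,0), (0,1), (0,2)}; {(0,0), (2,0), (4,0)}; {(0,0), (2,1), (4,2)}; {(0,0), (2,2), (4,1)}.
So G has 4 subgroups of order 3.

4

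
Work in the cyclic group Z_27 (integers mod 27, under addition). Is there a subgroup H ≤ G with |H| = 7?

7 does not divide |G| = 27, so by Lagrange no subgroup of order 7 exists.

No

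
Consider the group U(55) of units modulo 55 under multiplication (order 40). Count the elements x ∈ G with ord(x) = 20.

Enumerating element orders in G gives 16 elements of order 20.

16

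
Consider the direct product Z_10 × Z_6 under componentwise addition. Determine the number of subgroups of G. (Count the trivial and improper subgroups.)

20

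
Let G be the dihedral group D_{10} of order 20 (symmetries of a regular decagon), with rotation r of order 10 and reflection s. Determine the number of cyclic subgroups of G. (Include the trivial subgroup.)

A cyclic subgroup of order d is generated by each of its φ(d) elements of order d, so the cyclic subgroups of order d number (#elements of order d)/φ(d).
Cyclic subgroups by order — order 1: 1; order 2: 11; order 5: 1; order 10: 1.
Total: 14.

14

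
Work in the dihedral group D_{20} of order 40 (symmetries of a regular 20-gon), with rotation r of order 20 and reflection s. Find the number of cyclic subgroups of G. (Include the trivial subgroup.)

26

Group the elements of G by the cyclic subgroup they generate; each cyclic subgroup of order d accounts for φ(d) elements.
Cyclic subgroups by order — order 1: 1; order 2: 21; order 4: 1; order 5: 1; order 10: 1; order 20: 1.
Total: 26.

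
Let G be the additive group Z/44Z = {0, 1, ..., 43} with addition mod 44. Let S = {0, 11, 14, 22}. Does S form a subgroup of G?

No

11 ∈ S but its inverse 33 ∉ S, so S is not a subgroup.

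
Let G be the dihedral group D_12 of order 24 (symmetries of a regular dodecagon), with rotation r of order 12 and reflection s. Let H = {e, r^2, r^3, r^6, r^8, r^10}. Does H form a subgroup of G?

No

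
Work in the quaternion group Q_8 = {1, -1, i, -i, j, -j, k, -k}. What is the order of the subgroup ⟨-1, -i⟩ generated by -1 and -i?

|⟨-1⟩| = 2 and |⟨-i⟩| = 4, so |H| is a multiple of lcm(2, 4) = 4 and divides |G| = 8.
Closing under the operation: H = {1, -1, i, -i}, so |H| = 4.

4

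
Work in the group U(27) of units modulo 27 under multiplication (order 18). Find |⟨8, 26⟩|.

6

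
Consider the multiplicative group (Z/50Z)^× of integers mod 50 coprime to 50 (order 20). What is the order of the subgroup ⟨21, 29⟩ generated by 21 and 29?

|⟨21⟩| = 5 and |⟨29⟩| = 10, so |H| is a multiple of lcm(5, 10) = 10 and divides |G| = 20.
Closing under the operation: H = {1, 9, 11, 19, 21, 29, 31, 39, 41, 49}, so |H| = 10.

10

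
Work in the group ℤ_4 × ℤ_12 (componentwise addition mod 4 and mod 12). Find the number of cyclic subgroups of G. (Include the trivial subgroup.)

Group the elements of G by the cyclic subgroup they generate; each cyclic subgroup of order d accounts for φ(d) elements.
Cyclic subgroups by order — order 1: 1; order 2: 3; order 3: 1; order 4: 6; order 6: 3; order 12: 6.
Total: 20.

20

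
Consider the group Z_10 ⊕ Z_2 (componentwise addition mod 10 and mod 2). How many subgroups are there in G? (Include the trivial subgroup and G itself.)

10

|G| = 20, so by Lagrange every subgroup order divides 20. Divisors: 1, 2, 4, 5, 10, 20.
Subgroups by order — order 1: 1; order 2: 3; order 4: 1; order 5: 1; order 10: 3; order 20: 1.
Total: 1 + 3 + 1 + 1 + 3 + 1 = 10.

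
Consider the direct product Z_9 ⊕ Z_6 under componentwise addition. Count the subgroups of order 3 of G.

4

|G| = 54 and 3 | 54, so subgroups of order 3 are possible by Lagrange.
The subgroups of order 3 are: {(0,0), (0,2), (0,4)}; {(0,0), (3,0), (6,0)}; {(0,0), (3,2), (6,4)}; {(0,0), (3,4), (6,2)}.
So G has 4 subgroups of order 3.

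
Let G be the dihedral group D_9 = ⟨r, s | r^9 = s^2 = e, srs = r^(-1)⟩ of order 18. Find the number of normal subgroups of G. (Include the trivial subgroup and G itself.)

4

G has 16 subgroups. Checking conjugation-invariance by order — order 1: 1/1 normal; order 2: 0/9 normal; order 3: 1/1 normal; order 6: 0/3 normal; order 9: 1/1 normal; order 18: 1/1 normal.
Total normal subgroups: 4.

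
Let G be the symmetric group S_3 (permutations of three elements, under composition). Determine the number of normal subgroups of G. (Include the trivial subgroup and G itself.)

3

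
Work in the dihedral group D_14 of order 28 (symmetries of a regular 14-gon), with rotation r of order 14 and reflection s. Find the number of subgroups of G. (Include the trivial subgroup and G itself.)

|G| = 28, so by Lagrange every subgroup order divides 28. Divisors: 1, 2, 4, 7, 14, 28.
Subgroups by order — order 1: 1; order 2: 15; order 4: 7; order 7: 1; order 14: 3; order 28: 1.
Total: 1 + 15 + 7 + 1 + 3 + 1 = 28.

28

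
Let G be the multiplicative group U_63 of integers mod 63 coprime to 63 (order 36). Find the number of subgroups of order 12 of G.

|G| = 36 and 12 | 36, so subgroups of order 12 are possible by Lagrange.
The subgroups of order 12 are: {1, 8, 10, 17, 19, 26, 37, 44, 46, 53, 55, 62}; {1, 5, 8, 11, 23, 25, 38, 40, 52, 55, 58, 62}; {1, 8, 13, 20, 22, 29, 34, 41, 43, 50, 55, 62}; {1, 2, 4, 8, 16, 31, 32, 47, 55, 59, 61, 62}.
So G has 4 subgroups of order 12.

4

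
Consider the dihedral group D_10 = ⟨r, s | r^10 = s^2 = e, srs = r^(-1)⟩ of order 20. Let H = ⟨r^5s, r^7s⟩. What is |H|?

|⟨r^5s⟩| = 2 and |⟨r^7s⟩| = 2, so |H| is a multiple of lcm(2, 2) = 2 and divides |G| = 20.
Closing under the operation: H = {e, r^2, r^4, r^6, r^8, rs, r^3s, r^5s, r^7s, r^9s}, so |H| = 10.

10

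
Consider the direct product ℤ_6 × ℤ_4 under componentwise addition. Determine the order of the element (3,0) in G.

The order of (3,0) in Z_6 × Z_4 is lcm(ord(3) in Z_6, ord(0) in Z_4).
ord(3) = 2 and ord(0) = 1, so |⟨(3,0)⟩| = lcm(2, 1) = 2.

2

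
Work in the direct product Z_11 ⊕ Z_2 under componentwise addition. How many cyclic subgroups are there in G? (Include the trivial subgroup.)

4

Group the elements of G by the cyclic subgroup they generate; each cyclic subgroup of order d accounts for φ(d) elements.
Cyclic subgroups by order — order 1: 1; order 2: 1; order 11: 1; order 22: 1.
Total: 4.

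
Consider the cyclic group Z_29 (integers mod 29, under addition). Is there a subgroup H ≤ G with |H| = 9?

9 does not divide |G| = 29, so by Lagrange no subgroup of order 9 exists.

No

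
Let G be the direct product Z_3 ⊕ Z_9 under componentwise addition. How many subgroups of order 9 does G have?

|G| = 27 and 9 | 27, so subgroups of order 9 are possible by Lagrange.
The subgroups of order 9 are: {(0,0), (0,1), (0,2), (0,3), (0,4), (0,5), (0,6), (0,7), (0,8)}; {(0,0), (0,3), (0,6), (1,0), (1,3), (1,6), (2,0), (2,3), (2,6)}; {(0,0), (0,3), (0,6), (1,1), (1,4), (1,7), (2,2), (2,5), (2,8)}; {(0,0), (0,3), (0,6), (1,2), (1,5), (1,8), (2,1), (2,4), (2,7)}.
So G has 4 subgroups of order 9.

4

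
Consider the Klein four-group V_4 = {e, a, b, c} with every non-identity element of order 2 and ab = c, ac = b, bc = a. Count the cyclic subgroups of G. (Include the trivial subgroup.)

Each element a generates a cyclic subgroup ⟨a⟩; distinct elements may generate the same one (a cyclic group of order d has φ(d) generators).
Cyclic subgroups by order — order 1: 1; order 2: 3.
Total: 4.

4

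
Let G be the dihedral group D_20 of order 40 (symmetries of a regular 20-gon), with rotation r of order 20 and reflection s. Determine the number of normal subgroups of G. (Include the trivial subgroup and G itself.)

G has 48 subgroups. Checking conjugation-invariance by order — order 1: 1/1 normal; order 2: 1/21 normal; order 4: 1/11 normal; order 5: 1/1 normal; order 8: 0/5 normal; order 10: 1/5 normal; order 20: 3/3 normal; order 40: 1/1 normal.
Total normal subgroups: 9.

9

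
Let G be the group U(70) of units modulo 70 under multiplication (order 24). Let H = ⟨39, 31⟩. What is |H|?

|⟨39⟩| = 6 and |⟨31⟩| = 6, so |H| is a multiple of lcm(6, 6) = 6 and divides |G| = 24.
Closing under the operation: H = {1, 9, 11, 19, 29, 31, 39, 41, 51, 59, 61, 69}, so |H| = 12.

12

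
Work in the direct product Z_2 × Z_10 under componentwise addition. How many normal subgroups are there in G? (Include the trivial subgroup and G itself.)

10

G is abelian, so every subgroup is normal.
G has 10 subgroups in total, hence 10 normal subgroups.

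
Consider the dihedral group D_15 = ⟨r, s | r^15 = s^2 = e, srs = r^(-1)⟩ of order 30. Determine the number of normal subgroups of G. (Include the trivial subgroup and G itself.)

5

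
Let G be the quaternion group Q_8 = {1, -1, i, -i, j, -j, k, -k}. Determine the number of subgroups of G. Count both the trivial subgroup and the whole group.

6

|G| = 8, so by Lagrange every subgroup order divides 8. Divisors: 1, 2, 4, 8.
Subgroups by order — order 1: 1; order 2: 1; order 4: 3; order 8: 1.
Total: 1 + 1 + 3 + 1 = 6.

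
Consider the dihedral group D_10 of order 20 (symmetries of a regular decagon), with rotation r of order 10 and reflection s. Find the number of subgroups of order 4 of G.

5

|G| = 20 and 4 | 20, so subgroups of order 4 are possible by Lagrange.
The subgroups of order 4 are: {e, r^5, r^2s, r^7s}; {e, r^5, r^3s, r^8s}; {e, r^5, r^4s, r^9s}; {e, r^5, s, r^5s}; … (5 in all).
So G has 5 subgroups of order 4.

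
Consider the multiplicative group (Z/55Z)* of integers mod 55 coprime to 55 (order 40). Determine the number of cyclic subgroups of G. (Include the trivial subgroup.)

12

Each element a generates a cyclic subgroup ⟨a⟩; distinct elements may generate the same one (a cyclic group of order d has φ(d) generators).
Cyclic subgroups by order — order 1: 1; order 2: 3; order 4: 2; order 5: 1; order 10: 3; order 20: 2.
Total: 12.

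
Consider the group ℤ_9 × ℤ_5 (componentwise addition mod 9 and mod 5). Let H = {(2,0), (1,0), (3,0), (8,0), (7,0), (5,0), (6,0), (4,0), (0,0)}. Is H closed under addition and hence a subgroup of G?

Yes

|H| = 9 divides |G| = 45, consistent with Lagrange.
H contains the identity, every element's inverse is in H, and H is closed under +: it is a subgroup.
In fact H = ⟨(4,0)⟩.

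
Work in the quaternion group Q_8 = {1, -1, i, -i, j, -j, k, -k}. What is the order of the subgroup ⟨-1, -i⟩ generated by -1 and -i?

4

|⟨-1⟩| = 2 and |⟨-i⟩| = 4, so |H| is a multiple of lcm(2, 4) = 4 and divides |G| = 8.
Closing under the operation: H = {1, -1, i, -i}, so |H| = 4.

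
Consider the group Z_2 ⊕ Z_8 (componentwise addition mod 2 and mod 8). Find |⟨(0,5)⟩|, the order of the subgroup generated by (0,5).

The order of (0,5) in Z_2 × Z_8 is lcm(ord(0) in Z_2, ord(5) in Z_8).
ord(0) = 1 and ord(5) = 8, so |⟨(0,5)⟩| = lcm(1, 8) = 8.

8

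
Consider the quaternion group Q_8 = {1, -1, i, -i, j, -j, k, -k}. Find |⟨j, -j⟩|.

|⟨j⟩| = 4 and |⟨-j⟩| = 4, so |H| is a multiple of lcm(4, 4) = 4 and divides |G| = 8.
Closing under the operation: H = {1, -1, j, -j}, so |H| = 4.

4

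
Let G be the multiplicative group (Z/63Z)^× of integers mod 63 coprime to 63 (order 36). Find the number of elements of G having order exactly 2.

3

The elements of order 2 are: 8, 55, 62.
That's 3.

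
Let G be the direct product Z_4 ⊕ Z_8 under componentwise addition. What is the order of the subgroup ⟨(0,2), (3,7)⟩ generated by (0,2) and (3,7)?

16

|⟨(0,2)⟩| = 4 and |⟨(3,7)⟩| = 8, so |H| is a multiple of lcm(4, 8) = 8 and divides |G| = 32.
Closing under the operation: H = {(0,0), (0,2), (0,4), (0,6), (1,1), (1,3), (1,5), (1,7), (2,0), (2,2), (2,4), (2,6), (3,1), (3,3), (3,5), (3,7)}, so |H| = 16.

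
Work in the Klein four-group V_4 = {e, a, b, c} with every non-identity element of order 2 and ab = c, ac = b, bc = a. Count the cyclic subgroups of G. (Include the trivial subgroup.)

Group the elements of G by the cyclic subgroup they generate; each cyclic subgroup of order d accounts for φ(d) elements.
Cyclic subgroups by order — order 1: 1; order 2: 3.
Total: 4.

4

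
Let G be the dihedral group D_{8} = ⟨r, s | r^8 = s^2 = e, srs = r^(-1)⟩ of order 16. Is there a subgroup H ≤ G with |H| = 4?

Yes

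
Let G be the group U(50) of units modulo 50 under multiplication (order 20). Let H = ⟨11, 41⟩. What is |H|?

5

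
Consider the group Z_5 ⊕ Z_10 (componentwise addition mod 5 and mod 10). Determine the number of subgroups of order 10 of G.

6

|G| = 50 and 10 | 50, so subgroups of order 10 are possible by Lagrange.
The subgroups of order 10 are: {(0,0), (0,1), (0,2), (0,3), (0,4), (0,5), (0,6), (0,7), (0,8), (0,9)}; {(0,0), (0,5), (1,0), (1,5), (2,0), (2,5), (3,0), (3,5), (4,0), (4,5)}; {(0,0), (0,5), (1,1), (1,6), (2,2), (2,7), (3,3), (3,8), (4,4), (4,9)}; {(0,0), (0,5), (1,2), (1,7), (2,4), (2,9), (3,1), (3,6), (4,3), (4,8)}; … (6 in all).
So G has 6 subgroups of order 10.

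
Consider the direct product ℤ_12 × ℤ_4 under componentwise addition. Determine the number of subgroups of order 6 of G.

|G| = 48 and 6 | 48, so subgroups of order 6 are possible by Lagrange.
The subgroups of order 6 are: {(0,0), (0,2), (4,0), (4,2), (8,0), (8,2)}; {(0,0), (2,0), (4,0), (6,0), (8,0), (10,0)}; {(0,0), (2,2), (4,0), (6,2), (8,0), (10,2)}.
So G has 3 subgroups of order 6.

3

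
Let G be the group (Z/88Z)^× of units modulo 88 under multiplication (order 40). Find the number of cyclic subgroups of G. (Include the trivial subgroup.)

A cyclic subgroup of order d is generated by each of its φ(d) elements of order d, so the cyclic subgroups of order d number (#elements of order d)/φ(d).
Cyclic subgroups by order — order 1: 1; order 2: 7; order 5: 1; order 10: 7.
Total: 16.

16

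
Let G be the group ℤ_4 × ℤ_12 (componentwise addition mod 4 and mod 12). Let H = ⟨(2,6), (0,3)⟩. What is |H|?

|⟨(2,6)⟩| = 2 and |⟨(0,3)⟩| = 4, so |H| is a multiple of lcm(2, 4) = 4 and divides |G| = 48.
Closing under the operation: H = {(0,0), (0,3), (0,6), (0,9), (2,0), (2,3), (2,6), (2,9)}, so |H| = 8.

8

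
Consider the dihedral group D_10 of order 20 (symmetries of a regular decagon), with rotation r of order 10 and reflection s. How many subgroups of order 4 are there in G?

|G| = 20 and 4 | 20, so subgroups of order 4 are possible by Lagrange.
The subgroups of order 4 are: {e, r^5, r^2s, r^7s}; {e, r^5, r^3s, r^8s}; {e, r^5, r^4s, r^9s}; {e, r^5, s, r^5s}; … (5 in all).
So G has 5 subgroups of order 4.

5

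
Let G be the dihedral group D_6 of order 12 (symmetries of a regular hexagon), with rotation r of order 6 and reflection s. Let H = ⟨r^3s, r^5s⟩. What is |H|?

6

|⟨r^3s⟩| = 2 and |⟨r^5s⟩| = 2, so |H| is a multiple of lcm(2, 2) = 2 and divides |G| = 12.
Closing under the operation: H = {e, r^2, r^4, rs, r^3s, r^5s}, so |H| = 6.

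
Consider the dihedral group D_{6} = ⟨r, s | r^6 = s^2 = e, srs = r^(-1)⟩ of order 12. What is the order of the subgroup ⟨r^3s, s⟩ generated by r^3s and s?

|⟨r^3s⟩| = 2 and |⟨s⟩| = 2, so |H| is a multiple of lcm(2, 2) = 2 and divides |G| = 12.
Closing under the operation: H = {e, r^3, s, r^3s}, so |H| = 4.

4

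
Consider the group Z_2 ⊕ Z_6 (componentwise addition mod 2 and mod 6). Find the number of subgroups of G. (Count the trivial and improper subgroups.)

10

|G| = 12, so by Lagrange every subgroup order divides 12. Divisors: 1, 2, 3, 4, 6, 12.
Subgroups by order — order 1: 1; order 2: 3; order 3: 1; order 4: 1; order 6: 3; order 12: 1.
Total: 1 + 3 + 1 + 1 + 3 + 1 = 10.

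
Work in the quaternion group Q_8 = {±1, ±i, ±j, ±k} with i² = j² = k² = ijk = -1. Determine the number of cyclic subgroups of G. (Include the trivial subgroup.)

5

Each element a generates a cyclic subgroup ⟨a⟩; distinct elements may generate the same one (a cyclic group of order d has φ(d) generators).
Cyclic subgroups by order — order 1: 1; order 2: 1; order 4: 3.
Total: 5.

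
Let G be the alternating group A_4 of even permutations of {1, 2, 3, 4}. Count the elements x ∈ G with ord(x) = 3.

8

The elements of order 3 are: (2 3 4), (2 4 3), (1 2 3), (1 2 4), (1 3 2), (1 3 4), (1 4 2), (1 4 3).
That's 8.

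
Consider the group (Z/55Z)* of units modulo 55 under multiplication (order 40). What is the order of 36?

5

Compute successive powers of 36 mod 55: 36, 31, 16, 26, 1; 36^5 ≡ 1 (mod 55).
So |⟨36⟩| = 5.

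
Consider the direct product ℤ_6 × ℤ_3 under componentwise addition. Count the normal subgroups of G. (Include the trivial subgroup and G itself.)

G is abelian, so every subgroup is normal.
G has 12 subgroups in total, hence 12 normal subgroups.

12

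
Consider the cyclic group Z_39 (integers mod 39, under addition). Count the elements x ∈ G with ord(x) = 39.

In a cyclic group of order 39, the number of elements of order d (for d | 39) is φ(d).
φ(39) = 24.

24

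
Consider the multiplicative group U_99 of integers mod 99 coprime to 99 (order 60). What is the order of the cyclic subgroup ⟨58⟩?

Compute successive powers of 58 mod 99: 58, 97, 82, 4, 34, 91, 31, 16, …; 58^15 ≡ 1 (mod 99).
So |⟨58⟩| = 15.

15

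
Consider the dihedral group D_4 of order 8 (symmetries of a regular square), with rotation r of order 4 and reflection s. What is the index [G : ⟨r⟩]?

2

|⟨r⟩| = 4 and |G| = 8.
By Lagrange, [G : H] = |G|/|H| = 8/4 = 2.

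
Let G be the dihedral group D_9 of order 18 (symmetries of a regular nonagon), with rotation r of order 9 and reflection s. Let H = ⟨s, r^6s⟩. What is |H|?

|⟨s⟩| = 2 and |⟨r^6s⟩| = 2, so |H| is a multiple of lcm(2, 2) = 2 and divides |G| = 18.
Closing under the operation: H = {e, r^3, r^6, s, r^3s, r^6s}, so |H| = 6.

6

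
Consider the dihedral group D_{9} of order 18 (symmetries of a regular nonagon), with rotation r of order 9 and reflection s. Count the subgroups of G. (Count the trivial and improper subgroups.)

16

|G| = 18, so by Lagrange every subgroup order divides 18. Divisors: 1, 2, 3, 6, 9, 18.
Subgroups by order — order 1: 1; order 2: 9; order 3: 1; order 6: 3; order 9: 1; order 18: 1.
Total: 1 + 9 + 1 + 3 + 1 + 1 = 16.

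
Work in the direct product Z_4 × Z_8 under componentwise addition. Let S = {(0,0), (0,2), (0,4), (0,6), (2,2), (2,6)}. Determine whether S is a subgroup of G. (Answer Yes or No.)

No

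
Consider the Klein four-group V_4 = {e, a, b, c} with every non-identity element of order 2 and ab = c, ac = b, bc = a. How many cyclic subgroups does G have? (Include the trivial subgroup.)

4

A cyclic subgroup of order d is generated by each of its φ(d) elements of order d, so the cyclic subgroups of order d number (#elements of order d)/φ(d).
Cyclic subgroups by order — order 1: 1; order 2: 3.
Total: 4.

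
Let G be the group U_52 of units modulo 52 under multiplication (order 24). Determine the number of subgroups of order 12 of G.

3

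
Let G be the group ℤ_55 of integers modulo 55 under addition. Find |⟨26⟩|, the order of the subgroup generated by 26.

55

In ℤ_55, the order of an element a is n/gcd(a, n).
gcd(26, 55) = 1, so |⟨26⟩| = 55/1 = 55.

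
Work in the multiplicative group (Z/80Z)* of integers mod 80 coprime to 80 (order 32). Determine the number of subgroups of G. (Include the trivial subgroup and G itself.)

54

|G| = 32, so by Lagrange every subgroup order divides 32. Divisors: 1, 2, 4, 8, 16, 32.
Subgroups by order — order 1: 1; order 2: 7; order 4: 19; order 8: 19; order 16: 7; order 32: 1.
Total: 1 + 7 + 19 + 19 + 7 + 1 = 54.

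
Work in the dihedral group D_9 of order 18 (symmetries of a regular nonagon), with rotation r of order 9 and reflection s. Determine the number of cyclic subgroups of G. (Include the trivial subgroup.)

12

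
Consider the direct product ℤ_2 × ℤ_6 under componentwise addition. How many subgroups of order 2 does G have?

3

|G| = 12 and 2 | 12, so subgroups of order 2 are possible by Lagrange.
The subgroups of order 2 are: {(0,0), (0,3)}; {(0,0), (1,0)}; {(0,0), (1,3)}.
So G has 3 subgroups of order 2.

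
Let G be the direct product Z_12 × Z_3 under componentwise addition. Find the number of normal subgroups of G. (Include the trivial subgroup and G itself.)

G is abelian, so every subgroup is normal.
G has 18 subgroups in total, hence 18 normal subgroups.

18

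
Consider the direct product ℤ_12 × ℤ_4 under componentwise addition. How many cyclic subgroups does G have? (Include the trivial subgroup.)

Group the elements of G by the cyclic subgroup they generate; each cyclic subgroup of order d accounts for φ(d) elements.
Cyclic subgroups by order — order 1: 1; order 2: 3; order 3: 1; order 4: 6; order 6: 3; order 12: 6.
Total: 20.

20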